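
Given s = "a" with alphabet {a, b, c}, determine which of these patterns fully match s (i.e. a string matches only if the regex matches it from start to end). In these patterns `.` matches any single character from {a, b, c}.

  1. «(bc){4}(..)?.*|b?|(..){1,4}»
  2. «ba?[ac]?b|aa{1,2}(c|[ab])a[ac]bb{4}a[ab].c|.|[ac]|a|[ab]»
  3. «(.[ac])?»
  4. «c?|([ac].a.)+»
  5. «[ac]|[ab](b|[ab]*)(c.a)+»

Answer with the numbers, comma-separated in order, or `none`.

2, 5

1 → no match
2 → match
3 → no match
4 → no match
5 → match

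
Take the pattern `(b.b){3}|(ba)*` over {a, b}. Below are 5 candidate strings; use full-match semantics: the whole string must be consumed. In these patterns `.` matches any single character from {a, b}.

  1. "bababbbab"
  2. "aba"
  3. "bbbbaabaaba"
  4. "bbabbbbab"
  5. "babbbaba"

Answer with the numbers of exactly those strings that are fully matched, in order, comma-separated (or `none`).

none

1 → no match
2 → no match
3 → no match
4 → no match
5 → no match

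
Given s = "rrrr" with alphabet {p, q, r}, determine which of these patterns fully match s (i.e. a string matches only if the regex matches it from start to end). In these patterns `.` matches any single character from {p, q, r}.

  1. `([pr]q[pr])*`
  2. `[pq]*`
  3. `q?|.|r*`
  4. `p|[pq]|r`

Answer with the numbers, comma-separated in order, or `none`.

1 → no match
2 → no match
3 → match
4 → no match

3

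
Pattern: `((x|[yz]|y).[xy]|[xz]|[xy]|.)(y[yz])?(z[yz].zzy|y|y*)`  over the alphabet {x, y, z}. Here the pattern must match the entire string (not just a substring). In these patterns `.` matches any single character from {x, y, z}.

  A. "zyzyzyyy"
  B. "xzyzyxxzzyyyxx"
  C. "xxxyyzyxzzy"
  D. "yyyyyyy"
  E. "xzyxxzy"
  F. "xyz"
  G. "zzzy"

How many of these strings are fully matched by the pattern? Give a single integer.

A → no match
B → no match
C → match
D → match
E → no match
F → match
G → no match
Total matched: 3

3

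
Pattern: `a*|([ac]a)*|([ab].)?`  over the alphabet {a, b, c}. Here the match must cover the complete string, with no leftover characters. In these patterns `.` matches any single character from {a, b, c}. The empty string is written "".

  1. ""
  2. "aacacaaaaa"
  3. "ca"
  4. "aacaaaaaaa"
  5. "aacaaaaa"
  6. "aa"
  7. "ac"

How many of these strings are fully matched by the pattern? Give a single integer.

1. "" → match
2. "aacacaaaaa" → match
3. "ca" → match
4. "aacaaaaaaa" → match
5. "aacaaaaa" → match
6. "aa" → match
7. "ac" → match
Total matched: 7

7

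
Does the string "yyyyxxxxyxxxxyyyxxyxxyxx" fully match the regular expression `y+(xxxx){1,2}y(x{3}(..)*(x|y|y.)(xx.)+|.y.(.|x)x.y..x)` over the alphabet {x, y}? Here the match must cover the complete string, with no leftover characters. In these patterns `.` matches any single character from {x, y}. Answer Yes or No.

No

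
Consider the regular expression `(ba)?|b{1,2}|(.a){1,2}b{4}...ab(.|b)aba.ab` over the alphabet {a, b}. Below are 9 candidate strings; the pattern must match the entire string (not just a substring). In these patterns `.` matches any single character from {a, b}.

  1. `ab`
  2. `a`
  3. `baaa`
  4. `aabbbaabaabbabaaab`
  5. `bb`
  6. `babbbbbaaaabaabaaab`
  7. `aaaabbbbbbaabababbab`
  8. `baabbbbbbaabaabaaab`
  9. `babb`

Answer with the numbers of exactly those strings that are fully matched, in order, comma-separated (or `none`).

1 → no match
2 → no match
3 → no match
4 → no match
5 → match
6 → no match
7 → no match
8 → no match
9 → no match

5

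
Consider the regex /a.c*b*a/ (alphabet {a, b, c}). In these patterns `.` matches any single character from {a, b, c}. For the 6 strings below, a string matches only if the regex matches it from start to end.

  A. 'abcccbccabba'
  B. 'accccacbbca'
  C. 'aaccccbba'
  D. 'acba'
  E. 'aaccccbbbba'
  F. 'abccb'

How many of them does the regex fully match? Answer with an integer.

A → no match
B → no match
C → match
D → match
E → match
F → no match — must end with 'a'
Total matched: 3

3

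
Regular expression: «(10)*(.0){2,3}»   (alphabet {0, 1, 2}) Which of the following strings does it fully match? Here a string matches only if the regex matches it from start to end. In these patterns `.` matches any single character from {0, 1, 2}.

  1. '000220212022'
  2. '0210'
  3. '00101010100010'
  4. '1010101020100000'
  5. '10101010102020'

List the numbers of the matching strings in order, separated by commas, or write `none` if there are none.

5

1 → no match — must end with '0'
2 → no match
3 → no match
4 → no match
5 → match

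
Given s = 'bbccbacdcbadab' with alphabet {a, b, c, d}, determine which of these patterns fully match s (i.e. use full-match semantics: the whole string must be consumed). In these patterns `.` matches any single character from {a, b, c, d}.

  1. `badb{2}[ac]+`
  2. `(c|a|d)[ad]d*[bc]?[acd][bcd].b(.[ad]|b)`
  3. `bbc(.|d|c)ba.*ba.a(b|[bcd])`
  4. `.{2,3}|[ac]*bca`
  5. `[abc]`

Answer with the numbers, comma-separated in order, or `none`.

3

1 → no match — must start with 'badb'
2 → no match
3 → match
4 → no match
5 → no match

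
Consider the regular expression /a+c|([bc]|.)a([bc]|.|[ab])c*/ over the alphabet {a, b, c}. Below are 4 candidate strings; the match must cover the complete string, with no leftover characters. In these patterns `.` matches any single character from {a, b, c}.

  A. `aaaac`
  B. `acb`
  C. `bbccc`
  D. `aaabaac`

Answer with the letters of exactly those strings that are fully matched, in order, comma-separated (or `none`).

A → match
B → no match
C → no match
D → no match

A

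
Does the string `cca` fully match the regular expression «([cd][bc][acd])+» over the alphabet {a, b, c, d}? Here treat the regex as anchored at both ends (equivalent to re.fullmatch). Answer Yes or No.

Yes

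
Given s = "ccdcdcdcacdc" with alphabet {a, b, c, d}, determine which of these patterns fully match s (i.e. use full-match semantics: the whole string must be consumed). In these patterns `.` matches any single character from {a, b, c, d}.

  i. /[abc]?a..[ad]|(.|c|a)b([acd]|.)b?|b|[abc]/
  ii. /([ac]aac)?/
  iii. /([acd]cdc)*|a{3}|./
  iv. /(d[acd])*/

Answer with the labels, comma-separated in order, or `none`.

i → no match
ii → no match
iii → match
iv → no match

iii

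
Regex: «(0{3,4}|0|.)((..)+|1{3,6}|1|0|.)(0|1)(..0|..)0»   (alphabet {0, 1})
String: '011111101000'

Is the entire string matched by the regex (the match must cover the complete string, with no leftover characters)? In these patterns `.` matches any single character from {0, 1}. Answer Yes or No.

Yes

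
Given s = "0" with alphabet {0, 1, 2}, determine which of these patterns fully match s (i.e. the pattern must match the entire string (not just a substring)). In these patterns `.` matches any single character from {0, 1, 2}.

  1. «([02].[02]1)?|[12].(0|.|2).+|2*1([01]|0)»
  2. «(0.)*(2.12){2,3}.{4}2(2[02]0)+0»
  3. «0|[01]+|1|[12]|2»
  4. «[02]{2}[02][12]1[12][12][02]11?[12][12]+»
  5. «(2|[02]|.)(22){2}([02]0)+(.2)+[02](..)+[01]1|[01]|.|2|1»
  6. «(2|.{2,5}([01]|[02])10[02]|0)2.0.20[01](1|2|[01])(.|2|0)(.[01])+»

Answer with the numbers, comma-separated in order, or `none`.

1 → no match
2 → no match — must end with "00"
3 → match
4 → no match
5 → match
6 → no match

3, 5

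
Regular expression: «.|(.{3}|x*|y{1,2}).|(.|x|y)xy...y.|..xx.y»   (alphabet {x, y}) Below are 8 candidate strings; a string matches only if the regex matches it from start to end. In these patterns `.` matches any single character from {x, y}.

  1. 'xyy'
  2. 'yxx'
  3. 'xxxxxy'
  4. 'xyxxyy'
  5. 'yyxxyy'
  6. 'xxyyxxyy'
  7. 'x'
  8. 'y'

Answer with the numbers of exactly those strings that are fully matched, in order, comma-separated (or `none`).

1 → no match
2 → no match
3 → match
4 → match
5 → match
6 → match
7 → match
8 → match

3, 4, 5, 6, 7, 8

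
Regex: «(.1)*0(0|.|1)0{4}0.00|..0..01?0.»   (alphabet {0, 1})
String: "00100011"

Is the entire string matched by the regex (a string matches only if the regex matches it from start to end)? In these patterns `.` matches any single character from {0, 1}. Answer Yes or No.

No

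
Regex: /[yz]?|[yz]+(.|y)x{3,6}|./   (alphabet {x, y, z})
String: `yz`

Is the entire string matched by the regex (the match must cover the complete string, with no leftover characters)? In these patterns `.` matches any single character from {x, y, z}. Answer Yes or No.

No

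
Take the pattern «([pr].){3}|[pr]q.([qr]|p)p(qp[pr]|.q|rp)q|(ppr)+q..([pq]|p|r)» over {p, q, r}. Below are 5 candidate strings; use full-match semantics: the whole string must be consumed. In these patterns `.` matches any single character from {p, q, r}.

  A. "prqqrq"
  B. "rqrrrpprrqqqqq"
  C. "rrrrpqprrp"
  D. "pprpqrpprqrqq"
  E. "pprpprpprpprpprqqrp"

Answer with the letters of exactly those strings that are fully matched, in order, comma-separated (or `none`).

A. "prqqrq" → no match
B → no match
C. "rrrrpqprrp" → no match
D → no match
E → match

E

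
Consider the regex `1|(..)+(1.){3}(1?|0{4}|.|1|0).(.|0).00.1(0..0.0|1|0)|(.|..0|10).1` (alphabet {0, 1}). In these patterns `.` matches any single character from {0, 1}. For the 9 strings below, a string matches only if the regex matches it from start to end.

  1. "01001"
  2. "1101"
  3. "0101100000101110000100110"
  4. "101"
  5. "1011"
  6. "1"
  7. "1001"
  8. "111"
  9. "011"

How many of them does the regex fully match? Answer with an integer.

8

1 → match
2 → no match
3 → match
4 → match
5 → match
6 → match
7 → match
8 → match
9 → match
Total matched: 8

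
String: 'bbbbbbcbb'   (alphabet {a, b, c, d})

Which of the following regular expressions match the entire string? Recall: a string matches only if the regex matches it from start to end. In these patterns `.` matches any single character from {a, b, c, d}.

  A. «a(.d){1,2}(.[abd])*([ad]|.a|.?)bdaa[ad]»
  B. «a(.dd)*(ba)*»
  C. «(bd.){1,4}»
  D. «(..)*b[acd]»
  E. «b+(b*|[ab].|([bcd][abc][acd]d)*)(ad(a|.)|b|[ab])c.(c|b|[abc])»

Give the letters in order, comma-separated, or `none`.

E

A → no match — must start with 'a'
B → no match — must start with 'a'
C → no match — must start with 'bd'
D → no match
E → match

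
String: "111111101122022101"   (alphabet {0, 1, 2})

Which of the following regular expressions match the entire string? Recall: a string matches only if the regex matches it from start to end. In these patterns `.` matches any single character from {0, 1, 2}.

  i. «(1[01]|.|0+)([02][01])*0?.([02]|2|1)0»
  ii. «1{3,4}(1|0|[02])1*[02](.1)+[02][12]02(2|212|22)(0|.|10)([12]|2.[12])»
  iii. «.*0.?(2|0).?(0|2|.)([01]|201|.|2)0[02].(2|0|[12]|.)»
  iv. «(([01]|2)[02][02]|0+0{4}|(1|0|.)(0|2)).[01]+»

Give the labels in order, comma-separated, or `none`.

i → no match — must end with "0"
ii → match
iii → no match
iv → no match

ii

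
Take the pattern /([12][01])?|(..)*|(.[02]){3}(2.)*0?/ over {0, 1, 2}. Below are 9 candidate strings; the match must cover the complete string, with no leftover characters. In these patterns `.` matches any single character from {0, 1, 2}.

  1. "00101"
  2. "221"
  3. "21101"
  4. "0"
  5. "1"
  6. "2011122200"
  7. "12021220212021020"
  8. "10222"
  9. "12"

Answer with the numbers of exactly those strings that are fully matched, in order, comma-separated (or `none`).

1 → no match
2 → no match
3 → no match
4 → no match
5 → no match
6 → match
7 → no match
8 → no match
9 → match

6, 9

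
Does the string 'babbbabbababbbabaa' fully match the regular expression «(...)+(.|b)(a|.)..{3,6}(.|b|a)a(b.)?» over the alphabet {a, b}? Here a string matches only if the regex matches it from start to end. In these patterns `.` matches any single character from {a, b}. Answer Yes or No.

Yes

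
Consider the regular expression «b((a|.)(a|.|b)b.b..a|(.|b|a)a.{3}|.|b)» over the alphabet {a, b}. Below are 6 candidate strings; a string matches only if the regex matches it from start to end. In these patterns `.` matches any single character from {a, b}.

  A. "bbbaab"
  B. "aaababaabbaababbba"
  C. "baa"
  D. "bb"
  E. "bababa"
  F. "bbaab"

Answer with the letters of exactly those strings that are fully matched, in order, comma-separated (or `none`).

A. "bbbaab" → no match
B → no match — must start with "b"
C. "baa" → no match
D. "bb" → match
E. "bababa" → no match
F. "bbaab" → no match

D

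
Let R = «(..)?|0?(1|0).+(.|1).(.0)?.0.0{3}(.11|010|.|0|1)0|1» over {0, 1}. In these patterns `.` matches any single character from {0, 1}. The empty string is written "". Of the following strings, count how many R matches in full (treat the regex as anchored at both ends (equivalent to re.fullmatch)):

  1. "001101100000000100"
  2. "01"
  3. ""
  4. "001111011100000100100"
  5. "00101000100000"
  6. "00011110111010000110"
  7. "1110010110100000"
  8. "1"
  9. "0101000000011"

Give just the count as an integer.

7

1 → match
2. "01" → match
3. "" → match
4 → no match
5 → match
6 → match
7 → match
8. "1" → match
9 → no match
Total matched: 7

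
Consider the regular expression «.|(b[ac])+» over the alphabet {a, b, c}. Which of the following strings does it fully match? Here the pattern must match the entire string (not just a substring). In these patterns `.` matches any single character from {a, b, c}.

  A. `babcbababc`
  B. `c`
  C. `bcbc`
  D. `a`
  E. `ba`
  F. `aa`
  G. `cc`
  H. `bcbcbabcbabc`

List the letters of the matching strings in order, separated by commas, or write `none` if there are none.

A, B, C, D, E, H

A. `babcbababc` → match
B. `c` → match
C. `bcbc` → match
D. `a` → match
E. `ba` → match
F. `aa` → no match
G. `cc` → no match
H. `bcbcbabcbabc` → match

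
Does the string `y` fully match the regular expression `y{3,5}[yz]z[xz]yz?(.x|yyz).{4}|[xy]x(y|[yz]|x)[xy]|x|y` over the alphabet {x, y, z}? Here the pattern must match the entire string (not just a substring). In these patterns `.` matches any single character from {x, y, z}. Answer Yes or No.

Yes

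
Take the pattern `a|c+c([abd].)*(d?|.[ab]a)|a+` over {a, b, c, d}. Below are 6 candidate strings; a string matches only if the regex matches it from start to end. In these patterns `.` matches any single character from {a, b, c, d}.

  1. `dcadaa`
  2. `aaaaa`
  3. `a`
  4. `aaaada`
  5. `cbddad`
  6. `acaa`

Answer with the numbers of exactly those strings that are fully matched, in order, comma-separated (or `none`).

1 → no match
2 → match
3 → match
4 → no match
5 → no match
6 → no match

2, 3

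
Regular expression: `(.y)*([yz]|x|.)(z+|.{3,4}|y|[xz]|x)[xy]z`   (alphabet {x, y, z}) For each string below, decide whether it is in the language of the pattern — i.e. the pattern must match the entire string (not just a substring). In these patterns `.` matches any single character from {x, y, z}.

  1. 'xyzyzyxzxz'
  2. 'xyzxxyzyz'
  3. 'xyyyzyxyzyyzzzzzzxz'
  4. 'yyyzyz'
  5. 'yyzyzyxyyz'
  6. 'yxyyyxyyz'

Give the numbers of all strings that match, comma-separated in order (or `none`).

1, 2, 3, 4, 5

1 → match
2 → match
3 → match
4 → match
5 → match
6 → no match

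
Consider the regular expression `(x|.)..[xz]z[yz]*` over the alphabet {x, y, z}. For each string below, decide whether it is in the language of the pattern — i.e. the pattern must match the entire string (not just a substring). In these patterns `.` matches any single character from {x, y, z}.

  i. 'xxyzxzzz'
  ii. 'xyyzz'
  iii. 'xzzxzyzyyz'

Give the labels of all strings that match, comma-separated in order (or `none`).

i. 'xxyzxzzz' → no match
ii. 'xyyzz' → match
iii. 'xzzxzyzyyz' → match

ii, iii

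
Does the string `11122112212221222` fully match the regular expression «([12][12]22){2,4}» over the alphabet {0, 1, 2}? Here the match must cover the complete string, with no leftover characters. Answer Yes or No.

No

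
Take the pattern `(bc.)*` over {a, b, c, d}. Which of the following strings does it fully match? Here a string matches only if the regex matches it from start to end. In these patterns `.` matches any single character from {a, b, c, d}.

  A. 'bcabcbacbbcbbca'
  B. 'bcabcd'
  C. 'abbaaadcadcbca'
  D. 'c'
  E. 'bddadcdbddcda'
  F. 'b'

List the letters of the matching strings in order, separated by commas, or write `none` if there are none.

B

A → no match
B → match
C → no match
D → no match
E → no match
F → no match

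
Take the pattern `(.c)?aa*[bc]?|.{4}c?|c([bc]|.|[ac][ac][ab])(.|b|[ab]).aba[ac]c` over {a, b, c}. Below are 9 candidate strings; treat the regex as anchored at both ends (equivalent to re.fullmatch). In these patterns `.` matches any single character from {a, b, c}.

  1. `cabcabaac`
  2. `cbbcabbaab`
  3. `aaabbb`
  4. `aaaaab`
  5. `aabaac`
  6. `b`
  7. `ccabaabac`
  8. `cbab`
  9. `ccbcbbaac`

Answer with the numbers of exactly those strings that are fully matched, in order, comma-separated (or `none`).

1 → match
2 → no match
3 → no match
4 → match
5 → no match
6 → no match
7 → no match
8 → match
9 → no match

1, 4, 8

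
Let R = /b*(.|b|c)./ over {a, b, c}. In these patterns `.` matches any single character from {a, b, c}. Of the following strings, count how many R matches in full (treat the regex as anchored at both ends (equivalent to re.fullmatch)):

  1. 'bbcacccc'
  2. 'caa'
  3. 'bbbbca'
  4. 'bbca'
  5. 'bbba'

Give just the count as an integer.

1 → no match
2 → no match
3 → match
4 → match
5 → match
Total matched: 3

3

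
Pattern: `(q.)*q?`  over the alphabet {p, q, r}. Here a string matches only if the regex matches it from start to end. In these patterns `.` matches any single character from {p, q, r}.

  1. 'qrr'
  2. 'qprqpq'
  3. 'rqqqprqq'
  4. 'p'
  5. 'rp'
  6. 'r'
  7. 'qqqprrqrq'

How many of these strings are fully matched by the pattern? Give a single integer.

1 → no match
2 → no match
3 → no match
4 → no match
5 → no match
6 → no match
7 → no match
Total matched: 0

0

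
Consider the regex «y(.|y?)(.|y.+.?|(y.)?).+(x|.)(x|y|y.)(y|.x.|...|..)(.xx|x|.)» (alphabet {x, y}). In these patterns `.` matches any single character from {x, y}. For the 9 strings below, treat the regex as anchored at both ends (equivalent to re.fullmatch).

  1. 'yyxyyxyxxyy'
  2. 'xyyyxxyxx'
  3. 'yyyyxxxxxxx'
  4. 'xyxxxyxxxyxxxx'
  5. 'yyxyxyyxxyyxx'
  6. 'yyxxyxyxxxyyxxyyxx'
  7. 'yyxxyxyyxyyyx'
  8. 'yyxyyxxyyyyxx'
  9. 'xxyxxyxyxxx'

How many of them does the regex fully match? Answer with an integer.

1 → match
2 → no match — must start with 'y'
3 → match
4 → no match — must start with 'y'
5 → match
6 → match
7 → match
8 → match
9 → no match — must start with 'y'
Total matched: 6

6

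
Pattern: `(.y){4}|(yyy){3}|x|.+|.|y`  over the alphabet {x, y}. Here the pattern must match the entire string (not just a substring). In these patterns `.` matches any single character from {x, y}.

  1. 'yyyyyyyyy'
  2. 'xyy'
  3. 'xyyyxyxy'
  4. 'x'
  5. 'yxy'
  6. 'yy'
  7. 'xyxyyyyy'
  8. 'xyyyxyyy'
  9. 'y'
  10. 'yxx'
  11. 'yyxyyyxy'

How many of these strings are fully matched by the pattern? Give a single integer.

11

1 → match
2 → match
3 → match
4 → match
5 → match
6 → match
7 → match
8 → match
9 → match
10 → match
11 → match
Total matched: 11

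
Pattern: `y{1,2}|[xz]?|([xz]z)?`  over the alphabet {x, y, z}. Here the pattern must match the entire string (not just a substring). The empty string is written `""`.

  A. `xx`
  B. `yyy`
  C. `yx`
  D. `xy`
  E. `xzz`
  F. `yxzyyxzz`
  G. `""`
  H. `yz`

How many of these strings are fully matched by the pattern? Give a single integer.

A. `xx` → no match
B. `yyy` → no match
C. `yx` → no match
D. `xy` → no match
E. `xzz` → no match
F. `yxzyyxzz` → no match
G. `""` → match
H. `yz` → no match
Total matched: 1

1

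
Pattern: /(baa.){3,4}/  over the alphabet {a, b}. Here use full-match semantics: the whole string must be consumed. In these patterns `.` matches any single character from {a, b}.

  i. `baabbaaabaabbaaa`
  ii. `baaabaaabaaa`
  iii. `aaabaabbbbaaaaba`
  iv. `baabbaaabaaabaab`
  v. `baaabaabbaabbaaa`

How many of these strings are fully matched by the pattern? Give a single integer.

i → match
ii → match
iii → no match — must start with `baa`
iv → match
v → match
Total matched: 4

4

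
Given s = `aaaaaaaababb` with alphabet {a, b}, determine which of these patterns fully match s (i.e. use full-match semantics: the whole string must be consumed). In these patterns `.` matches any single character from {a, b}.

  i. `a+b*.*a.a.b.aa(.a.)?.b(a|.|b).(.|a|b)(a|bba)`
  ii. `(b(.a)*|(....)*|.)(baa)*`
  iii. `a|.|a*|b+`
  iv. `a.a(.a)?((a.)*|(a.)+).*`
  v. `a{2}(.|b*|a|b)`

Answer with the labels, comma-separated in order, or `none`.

ii, iv

i → no match
ii → match
iii → no match
iv → match
v → no match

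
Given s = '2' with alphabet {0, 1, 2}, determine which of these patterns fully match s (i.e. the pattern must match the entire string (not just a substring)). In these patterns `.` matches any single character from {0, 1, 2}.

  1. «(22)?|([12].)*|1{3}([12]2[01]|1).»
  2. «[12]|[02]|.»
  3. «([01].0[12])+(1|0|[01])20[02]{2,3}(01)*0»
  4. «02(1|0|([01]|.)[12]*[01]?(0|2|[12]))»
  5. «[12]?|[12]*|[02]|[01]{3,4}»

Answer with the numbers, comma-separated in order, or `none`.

1 → no match
2 → match
3 → no match — must end with '0'
4 → no match — must start with '02'
5 → match

2, 5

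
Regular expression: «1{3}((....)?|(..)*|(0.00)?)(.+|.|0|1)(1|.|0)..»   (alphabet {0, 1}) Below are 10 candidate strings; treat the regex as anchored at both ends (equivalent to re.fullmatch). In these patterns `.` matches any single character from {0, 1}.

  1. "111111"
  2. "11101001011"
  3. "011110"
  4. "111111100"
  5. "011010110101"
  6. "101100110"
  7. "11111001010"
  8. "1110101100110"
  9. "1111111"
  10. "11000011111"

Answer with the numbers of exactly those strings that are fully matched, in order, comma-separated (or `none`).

1. "111111" → no match
2. "11101001011" → match
3. "011110" → no match — must start with "1"
4. "111111100" → match
5. "011010110101" → no match — must start with "1"
6. "101100110" → no match
7. "11111001010" → match
8 → match
9. "1111111" → match
10. "11000011111" → no match

2, 4, 7, 8, 9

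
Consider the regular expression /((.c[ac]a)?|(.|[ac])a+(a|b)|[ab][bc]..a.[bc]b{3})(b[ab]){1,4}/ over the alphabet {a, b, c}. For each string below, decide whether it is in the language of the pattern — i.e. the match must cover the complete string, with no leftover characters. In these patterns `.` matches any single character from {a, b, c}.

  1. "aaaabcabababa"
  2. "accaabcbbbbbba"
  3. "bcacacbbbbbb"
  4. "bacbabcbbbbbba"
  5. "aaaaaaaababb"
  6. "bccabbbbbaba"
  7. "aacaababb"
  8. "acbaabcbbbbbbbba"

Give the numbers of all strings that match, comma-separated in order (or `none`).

1 → no match
2 → match
3 → match
4 → no match
5 → match
6 → match
7 → no match
8 → match

2, 3, 5, 6, 8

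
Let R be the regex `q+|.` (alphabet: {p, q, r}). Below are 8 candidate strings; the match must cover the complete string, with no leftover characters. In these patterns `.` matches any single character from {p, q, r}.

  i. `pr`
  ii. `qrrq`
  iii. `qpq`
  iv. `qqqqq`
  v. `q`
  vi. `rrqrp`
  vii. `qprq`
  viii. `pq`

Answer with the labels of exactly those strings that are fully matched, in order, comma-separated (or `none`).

i → no match
ii → no match
iii → no match
iv → match
v → match
vi → no match
vii → no match
viii → no match

iv, v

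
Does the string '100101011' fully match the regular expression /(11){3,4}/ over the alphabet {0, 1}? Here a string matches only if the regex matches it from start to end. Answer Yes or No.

Every match must start with '11', but '100101011' does not.

No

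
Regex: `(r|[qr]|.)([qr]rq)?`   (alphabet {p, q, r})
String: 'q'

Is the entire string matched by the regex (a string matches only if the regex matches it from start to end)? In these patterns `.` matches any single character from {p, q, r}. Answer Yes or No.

Yes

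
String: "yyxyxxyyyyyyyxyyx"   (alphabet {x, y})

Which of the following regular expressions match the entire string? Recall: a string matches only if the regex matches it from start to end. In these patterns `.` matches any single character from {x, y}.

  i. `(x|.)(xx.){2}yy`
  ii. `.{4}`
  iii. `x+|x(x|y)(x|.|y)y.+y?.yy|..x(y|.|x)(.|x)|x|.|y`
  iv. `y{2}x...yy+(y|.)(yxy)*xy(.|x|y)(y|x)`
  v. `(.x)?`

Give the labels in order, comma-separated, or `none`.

iv

i → no match — must end with "yy"
ii → no match
iii → no match
iv → match
v → no match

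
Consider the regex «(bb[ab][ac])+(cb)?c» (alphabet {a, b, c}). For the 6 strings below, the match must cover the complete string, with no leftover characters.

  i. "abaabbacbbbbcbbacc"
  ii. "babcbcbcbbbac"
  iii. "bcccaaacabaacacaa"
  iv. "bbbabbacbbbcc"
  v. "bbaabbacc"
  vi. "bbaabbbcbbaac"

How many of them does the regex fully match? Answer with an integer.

i → no match — must start with "bb"
ii → no match — must start with "bb"
iii → no match — must start with "bb"
iv → match
v → match
vi → match
Total matched: 3

3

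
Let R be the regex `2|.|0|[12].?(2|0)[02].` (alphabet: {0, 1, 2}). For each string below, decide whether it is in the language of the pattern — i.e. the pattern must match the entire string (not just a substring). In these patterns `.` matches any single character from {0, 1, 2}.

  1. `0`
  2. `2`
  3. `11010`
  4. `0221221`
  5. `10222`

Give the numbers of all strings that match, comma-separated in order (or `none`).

1, 2, 5

1 → match
2 → match
3 → no match
4 → no match
5 → match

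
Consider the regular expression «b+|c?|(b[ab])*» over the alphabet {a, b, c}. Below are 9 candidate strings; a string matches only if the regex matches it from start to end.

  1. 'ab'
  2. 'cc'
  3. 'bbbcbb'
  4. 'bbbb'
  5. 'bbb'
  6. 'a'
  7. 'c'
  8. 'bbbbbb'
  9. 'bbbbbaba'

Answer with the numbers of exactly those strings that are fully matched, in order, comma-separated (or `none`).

1 → no match
2 → no match
3 → no match
4 → match
5 → match
6 → no match
7 → match
8 → match
9 → match

4, 5, 7, 8, 9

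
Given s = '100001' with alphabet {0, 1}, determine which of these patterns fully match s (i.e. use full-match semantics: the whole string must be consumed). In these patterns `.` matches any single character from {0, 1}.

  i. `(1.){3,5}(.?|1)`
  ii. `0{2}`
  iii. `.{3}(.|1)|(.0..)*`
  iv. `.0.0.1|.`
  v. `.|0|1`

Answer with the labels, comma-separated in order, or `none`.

i → no match
ii → no match — must start with '0'
iii → no match
iv → match
v → no match

iv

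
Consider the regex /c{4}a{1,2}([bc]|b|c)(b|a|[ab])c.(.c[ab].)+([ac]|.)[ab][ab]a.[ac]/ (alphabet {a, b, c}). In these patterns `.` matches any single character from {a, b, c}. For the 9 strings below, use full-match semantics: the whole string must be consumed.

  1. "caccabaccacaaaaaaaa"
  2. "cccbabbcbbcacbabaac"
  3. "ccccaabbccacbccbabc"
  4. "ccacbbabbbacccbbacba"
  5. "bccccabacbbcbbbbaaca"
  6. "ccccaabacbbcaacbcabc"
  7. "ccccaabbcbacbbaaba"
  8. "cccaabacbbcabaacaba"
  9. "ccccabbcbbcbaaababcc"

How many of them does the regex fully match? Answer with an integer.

0

1 → no match
2 → no match
3 → no match
4 → no match
5 → no match — must start with "c"
6 → no match
7 → no match
8 → no match
9 → no match
Total matched: 0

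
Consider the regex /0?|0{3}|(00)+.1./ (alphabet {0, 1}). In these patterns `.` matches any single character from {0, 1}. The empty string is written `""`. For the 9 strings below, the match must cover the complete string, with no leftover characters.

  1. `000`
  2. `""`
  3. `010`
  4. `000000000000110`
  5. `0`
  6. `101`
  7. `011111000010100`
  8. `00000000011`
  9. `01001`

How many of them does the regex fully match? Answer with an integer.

5

1 → match
2 → match
3 → no match
4 → match
5 → match
6 → no match
7 → no match
8 → match
9 → no match
Total matched: 5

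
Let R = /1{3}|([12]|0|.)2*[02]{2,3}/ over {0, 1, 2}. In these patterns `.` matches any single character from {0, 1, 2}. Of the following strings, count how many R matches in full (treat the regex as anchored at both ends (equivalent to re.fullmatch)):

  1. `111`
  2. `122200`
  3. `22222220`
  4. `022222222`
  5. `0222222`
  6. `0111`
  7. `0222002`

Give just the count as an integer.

1 → match
2 → match
3 → match
4 → match
5 → match
6 → no match
7 → match
Total matched: 6

6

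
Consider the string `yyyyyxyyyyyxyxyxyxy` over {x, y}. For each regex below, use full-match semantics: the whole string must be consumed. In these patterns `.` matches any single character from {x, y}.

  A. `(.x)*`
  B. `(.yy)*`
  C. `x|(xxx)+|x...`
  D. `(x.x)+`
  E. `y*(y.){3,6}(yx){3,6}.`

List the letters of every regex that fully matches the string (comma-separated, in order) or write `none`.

A → no match
B → no match
C → no match
D → no match — must start with `x`
E → match

E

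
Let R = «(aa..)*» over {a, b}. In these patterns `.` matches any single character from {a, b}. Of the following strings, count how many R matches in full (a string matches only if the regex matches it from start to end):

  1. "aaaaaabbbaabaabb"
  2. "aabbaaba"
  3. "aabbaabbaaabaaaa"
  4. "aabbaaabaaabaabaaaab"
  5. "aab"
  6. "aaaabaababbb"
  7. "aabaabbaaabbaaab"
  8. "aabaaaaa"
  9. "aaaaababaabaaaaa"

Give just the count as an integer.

4

1 → no match
2 → match
3 → match
4 → match
5 → no match
6 → no match
7 → no match
8 → match
9 → no match
Total matched: 4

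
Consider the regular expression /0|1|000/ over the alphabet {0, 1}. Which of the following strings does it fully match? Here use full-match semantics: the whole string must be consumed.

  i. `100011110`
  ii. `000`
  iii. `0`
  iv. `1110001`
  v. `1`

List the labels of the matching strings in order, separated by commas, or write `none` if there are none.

i → no match
ii → match
iii → match
iv → no match
v → match

ii, iii, v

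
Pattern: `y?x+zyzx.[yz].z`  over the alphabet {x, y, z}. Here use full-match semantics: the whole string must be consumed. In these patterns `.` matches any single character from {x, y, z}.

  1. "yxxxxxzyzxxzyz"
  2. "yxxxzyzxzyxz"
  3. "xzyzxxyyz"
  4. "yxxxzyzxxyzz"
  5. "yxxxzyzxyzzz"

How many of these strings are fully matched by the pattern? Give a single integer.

1 → match
2 → match
3 → match
4 → match
5 → match
Total matched: 5

5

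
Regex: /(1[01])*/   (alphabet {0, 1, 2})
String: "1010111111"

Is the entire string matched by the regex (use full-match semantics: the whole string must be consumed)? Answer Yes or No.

Yes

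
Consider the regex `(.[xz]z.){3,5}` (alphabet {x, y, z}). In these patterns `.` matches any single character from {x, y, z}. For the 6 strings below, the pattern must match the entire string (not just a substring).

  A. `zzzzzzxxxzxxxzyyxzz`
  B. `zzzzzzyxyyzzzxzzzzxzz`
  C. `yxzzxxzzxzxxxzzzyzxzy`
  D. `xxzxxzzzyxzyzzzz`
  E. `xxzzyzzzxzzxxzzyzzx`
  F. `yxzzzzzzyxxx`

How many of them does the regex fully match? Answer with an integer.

A → no match
B → no match
C → no match
D → match
E → no match
F → no match
Total matched: 1

1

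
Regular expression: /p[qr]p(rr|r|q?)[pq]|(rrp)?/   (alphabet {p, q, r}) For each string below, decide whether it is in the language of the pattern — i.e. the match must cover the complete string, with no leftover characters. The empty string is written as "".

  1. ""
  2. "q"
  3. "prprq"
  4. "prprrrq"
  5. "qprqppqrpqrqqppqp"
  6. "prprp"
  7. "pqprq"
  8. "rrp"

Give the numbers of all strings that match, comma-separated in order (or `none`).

1, 3, 6, 7, 8

1 → match
2 → no match
3 → match
4 → no match
5 → no match
6 → match
7 → match
8 → match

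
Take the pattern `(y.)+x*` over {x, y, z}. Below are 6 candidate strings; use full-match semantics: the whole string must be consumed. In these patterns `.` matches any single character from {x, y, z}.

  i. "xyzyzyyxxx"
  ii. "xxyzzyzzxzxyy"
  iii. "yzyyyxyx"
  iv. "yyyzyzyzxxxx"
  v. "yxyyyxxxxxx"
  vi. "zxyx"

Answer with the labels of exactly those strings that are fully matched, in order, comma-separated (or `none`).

iii, iv, v

i → no match — must start with "y"
ii → no match — must start with "y"
iii → match
iv → match
v → match
vi → no match — must start with "y"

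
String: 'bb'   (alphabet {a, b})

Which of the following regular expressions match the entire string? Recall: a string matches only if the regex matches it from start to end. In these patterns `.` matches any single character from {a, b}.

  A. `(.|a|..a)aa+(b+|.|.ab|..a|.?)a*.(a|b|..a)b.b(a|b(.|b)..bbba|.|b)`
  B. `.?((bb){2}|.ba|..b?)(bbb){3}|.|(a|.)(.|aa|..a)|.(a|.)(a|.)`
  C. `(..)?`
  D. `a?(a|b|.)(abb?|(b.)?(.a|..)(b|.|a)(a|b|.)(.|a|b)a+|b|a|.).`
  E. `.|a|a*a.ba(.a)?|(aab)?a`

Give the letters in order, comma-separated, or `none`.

A → no match
B → match
C → match
D → no match
E → no match

B, C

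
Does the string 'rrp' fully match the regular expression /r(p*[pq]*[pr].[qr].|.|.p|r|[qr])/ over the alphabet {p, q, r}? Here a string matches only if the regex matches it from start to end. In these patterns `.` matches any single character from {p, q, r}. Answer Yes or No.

Yes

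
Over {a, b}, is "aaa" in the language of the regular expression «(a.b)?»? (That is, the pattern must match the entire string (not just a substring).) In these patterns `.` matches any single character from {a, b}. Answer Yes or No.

No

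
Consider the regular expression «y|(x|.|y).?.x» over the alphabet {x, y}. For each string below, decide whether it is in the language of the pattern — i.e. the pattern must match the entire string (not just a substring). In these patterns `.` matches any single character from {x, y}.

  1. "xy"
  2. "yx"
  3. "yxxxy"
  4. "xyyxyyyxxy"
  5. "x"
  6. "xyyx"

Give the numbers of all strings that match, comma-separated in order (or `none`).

1 → no match
2 → no match
3 → no match
4 → no match
5 → no match
6 → match

6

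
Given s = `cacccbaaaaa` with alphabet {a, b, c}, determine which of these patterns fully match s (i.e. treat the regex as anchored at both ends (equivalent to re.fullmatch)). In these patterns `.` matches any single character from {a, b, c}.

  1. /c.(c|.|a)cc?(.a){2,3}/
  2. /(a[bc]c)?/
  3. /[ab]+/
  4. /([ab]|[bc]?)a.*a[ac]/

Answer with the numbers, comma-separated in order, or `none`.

1 → match
2 → no match
3 → no match
4 → match

1, 4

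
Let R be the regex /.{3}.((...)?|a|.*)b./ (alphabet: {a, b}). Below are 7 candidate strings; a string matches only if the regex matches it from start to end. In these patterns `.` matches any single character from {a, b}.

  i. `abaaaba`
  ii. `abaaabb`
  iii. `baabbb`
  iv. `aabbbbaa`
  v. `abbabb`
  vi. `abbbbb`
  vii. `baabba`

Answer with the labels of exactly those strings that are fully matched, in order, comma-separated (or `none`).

i → match
ii → match
iii → match
iv → no match
v → match
vi → match
vii → match

i, ii, iii, v, vi, vii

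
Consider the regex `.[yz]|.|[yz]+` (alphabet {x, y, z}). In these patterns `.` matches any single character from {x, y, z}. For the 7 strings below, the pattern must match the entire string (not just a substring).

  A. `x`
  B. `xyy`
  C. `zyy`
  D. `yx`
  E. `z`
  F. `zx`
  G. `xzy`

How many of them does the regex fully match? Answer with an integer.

3

A → match
B → no match
C → match
D → no match
E → match
F → no match
G → no match
Total matched: 3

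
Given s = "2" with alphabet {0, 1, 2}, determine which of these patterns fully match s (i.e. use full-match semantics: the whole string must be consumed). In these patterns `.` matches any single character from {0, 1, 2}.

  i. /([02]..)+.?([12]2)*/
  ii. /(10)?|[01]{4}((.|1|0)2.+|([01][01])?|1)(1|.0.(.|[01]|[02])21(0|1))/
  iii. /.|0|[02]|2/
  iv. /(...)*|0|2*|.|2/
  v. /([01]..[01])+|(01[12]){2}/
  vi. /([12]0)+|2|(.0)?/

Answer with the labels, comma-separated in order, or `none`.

iii, iv, vi

i → no match
ii → no match
iii → match
iv → match
v → no match
vi → match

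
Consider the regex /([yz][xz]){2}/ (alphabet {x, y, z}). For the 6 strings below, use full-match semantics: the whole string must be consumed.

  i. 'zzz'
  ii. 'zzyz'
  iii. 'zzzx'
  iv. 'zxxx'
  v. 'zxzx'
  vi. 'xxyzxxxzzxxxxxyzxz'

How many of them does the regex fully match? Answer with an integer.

i → no match
ii → match
iii → match
iv → no match
v → match
vi → no match
Total matched: 3

3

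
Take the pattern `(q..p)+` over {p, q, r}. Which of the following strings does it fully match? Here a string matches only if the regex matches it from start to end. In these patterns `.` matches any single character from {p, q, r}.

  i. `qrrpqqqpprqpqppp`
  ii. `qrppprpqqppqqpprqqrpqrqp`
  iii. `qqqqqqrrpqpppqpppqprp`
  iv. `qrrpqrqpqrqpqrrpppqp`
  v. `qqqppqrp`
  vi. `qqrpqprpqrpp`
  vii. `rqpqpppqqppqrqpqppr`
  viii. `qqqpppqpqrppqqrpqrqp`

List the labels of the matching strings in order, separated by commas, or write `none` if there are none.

i → no match
ii → no match
iii → no match
iv → no match
v → no match
vi → match
vii → no match — must start with `q`
viii → no match

vi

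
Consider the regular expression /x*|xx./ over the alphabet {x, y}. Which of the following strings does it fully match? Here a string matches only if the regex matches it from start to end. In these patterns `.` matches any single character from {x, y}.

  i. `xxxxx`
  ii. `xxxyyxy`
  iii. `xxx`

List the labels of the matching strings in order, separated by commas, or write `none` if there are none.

i. `xxxxx` → match
ii. `xxxyyxy` → no match
iii. `xxx` → match

i, iii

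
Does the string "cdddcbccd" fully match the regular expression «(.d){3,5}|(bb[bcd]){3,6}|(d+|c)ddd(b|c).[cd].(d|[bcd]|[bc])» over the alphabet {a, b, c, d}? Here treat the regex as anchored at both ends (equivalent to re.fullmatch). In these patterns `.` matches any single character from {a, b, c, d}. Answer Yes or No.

Yes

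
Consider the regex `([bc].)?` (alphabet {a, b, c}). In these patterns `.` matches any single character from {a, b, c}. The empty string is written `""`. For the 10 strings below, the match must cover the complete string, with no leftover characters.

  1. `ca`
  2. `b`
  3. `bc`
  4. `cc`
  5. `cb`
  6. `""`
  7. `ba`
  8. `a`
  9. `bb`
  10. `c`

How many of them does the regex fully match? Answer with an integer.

1 → match
2 → no match
3 → match
4 → match
5 → match
6 → match
7 → match
8 → no match
9 → match
10 → no match
Total matched: 7

7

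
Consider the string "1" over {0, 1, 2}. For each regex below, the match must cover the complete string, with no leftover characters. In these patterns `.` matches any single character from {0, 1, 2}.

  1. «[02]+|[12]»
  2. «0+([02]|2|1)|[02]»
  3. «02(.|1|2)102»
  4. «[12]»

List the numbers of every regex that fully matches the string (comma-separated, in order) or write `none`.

1, 4

1 → match
2 → no match
3 → no match — must start with "02"
4 → match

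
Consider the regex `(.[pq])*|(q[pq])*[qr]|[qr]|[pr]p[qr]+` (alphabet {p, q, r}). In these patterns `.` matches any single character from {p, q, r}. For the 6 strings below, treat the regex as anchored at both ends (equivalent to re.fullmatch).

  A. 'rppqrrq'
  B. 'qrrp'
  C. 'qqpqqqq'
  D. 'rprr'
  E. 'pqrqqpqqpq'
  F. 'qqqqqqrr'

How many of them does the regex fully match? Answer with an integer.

A. 'rppqrrq' → no match
B. 'qrrp' → no match
C. 'qqpqqqq' → no match
D. 'rprr' → match
E. 'pqrqqpqqpq' → match
F. 'qqqqqqrr' → no match
Total matched: 2

2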